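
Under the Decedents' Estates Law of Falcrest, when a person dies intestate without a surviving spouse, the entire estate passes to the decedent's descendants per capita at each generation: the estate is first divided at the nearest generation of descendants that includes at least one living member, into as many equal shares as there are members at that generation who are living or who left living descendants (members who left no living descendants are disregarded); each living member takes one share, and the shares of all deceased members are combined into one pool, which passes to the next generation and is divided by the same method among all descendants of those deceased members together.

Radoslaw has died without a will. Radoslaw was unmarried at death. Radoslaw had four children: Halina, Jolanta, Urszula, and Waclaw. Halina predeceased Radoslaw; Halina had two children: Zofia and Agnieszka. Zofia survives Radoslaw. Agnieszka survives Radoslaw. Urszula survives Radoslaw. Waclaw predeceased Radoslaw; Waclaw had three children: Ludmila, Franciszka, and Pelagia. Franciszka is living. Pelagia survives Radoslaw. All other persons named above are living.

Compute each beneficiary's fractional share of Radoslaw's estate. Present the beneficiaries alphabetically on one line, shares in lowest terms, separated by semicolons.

Agnieszka 1/10; Franciszka 1/10; Jolanta 1/4; Ludmila 1/10; Pelagia 1/10; Urszula 1/4; Zofia 1/10

There is no surviving spouse, so the entire estate passes to Radoslaw's descendants per capita at each generation.
At generation 1 (Halina, Jolanta, Urszula, Waclaw) there are 4 shares of (1)/4 = 1/4 each.
Living: Jolanta and Urszula — each takes 1/4.
Deceased: Halina and Waclaw. Their combined 1/2 is pooled and carried to generation 2.
At generation 2 (Zofia, Agnieszka, Ludmila, Franciszka, Pelagia) there are 5 shares of (1/2)/5 = 1/10 each.
Living: Zofia, Agnieszka, Ludmila, Franciszka, and Pelagia — each takes 1/10.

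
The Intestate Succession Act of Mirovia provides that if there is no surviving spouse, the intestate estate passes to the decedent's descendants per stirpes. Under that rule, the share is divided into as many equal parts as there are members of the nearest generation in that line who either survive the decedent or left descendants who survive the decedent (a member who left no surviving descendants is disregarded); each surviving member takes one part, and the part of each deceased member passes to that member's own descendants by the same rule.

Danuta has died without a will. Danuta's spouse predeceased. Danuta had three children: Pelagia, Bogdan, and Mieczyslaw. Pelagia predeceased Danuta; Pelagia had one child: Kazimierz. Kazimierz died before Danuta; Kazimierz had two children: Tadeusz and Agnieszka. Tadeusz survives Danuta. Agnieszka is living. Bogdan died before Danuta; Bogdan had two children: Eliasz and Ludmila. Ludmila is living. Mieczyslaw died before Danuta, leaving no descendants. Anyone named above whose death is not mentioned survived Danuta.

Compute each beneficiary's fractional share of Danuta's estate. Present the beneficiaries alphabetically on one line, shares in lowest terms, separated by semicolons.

Agnieszka 1/4; Eliasz 1/4; Ludmila 1/4; Tadeusz 1/4

There is no surviving spouse, so the entire estate passes to Danuta's descendants per stirpes.
Mieczyslaw left no surviving issue, so that branch lapses and is disregarded.
The estate is divided into 2 equal shares of 1/2 among Pelagia, Bogdan.
Pelagia predeceased; the 1/2 allotted to Pelagia's branch passes to Pelagia's issue by representation.
Kazimierz's line is the sole branch at this level, so the full 1/2 passes to Kazimierz's issue by representation.
The 1/2 is divided into 2 equal shares of 1/4 among Tadeusz, Agnieszka.
Tadeusz is living and takes 1/4.
Agnieszka is living and takes 1/4.
Bogdan predeceased; the 1/2 allotted to Bogdan's branch passes to Bogdan's issue by representation.
The 1/2 is divided into 2 equal shares of 1/4 among Eliasz, Ludmila.
Eliasz is living and takes 1/4.
Ludmila is living and takes 1/4.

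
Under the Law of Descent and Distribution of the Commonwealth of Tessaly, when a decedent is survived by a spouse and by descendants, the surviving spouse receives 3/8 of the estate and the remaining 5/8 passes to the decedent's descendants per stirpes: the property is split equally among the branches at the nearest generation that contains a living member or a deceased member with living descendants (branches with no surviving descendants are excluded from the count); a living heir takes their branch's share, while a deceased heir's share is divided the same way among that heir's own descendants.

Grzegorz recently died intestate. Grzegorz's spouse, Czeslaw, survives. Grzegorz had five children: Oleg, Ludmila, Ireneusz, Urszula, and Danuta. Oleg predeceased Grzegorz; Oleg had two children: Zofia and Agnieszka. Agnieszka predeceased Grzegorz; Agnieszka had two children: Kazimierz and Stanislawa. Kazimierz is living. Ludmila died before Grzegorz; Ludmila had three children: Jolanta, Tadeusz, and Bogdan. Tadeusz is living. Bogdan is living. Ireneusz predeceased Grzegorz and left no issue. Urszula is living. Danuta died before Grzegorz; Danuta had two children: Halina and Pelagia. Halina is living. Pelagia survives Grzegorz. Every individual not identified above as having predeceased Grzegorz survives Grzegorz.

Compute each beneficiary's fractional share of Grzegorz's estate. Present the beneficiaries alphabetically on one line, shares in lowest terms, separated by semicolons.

Czeslaw, as surviving spouse, takes 3/8.
The remaining 5/8 passes to Grzegorz's descendants per stirpes.
Ireneusz left no surviving issue, so that branch lapses and is disregarded.
The 5/8 is divided into 4 equal shares of 5/32 among Oleg, Ludmila, Urszula, Danuta.
Oleg predeceased; the 5/32 allotted to Oleg's branch passes to Oleg's issue by representation.
The 5/32 is divided into 2 equal shares of 5/64 among Zofia, Agnieszka.
Zofia is living and takes 5/64.
Agnieszka predeceased; the 5/64 allotted to Agnieszka's branch passes to Agnieszka's issue by representation.
The 5/64 is divided into 2 equal shares of 5/128 among Kazimierz, Stanislawa.
Kazimierz is living and takes 5/128.
Stanislawa is living and takes 5/128.
Ludmila predeceased; the 5/32 allotted to Ludmila's branch passes to Ludmila's issue by representation.
The 5/32 is divided into 3 equal shares of 5/96 among Jolanta, Tadeusz, Bogdan.
Jolanta is living and takes 5/96.
Tadeusz is living and takes 5/96.
Bogdan is living and takes 5/96.
Urszula is living and takes 5/32.
Danuta predeceased; the 5/32 allotted to Danuta's branch passes to Danuta's issue by representation.
The 5/32 is divided into 2 equal shares of 5/64 among Halina, Pelagia.
Halina is living and takes 5/64.
Pelagia is living and takes 5/64.

Bogdan 5/96; Czeslaw 3/8; Halina 5/64; Jolanta 5/96; Kazimierz 5/128; Pelagia 5/64; Stanislawa 5/128; Tadeusz 5/96; Urszula 5/32; Zofia 5/64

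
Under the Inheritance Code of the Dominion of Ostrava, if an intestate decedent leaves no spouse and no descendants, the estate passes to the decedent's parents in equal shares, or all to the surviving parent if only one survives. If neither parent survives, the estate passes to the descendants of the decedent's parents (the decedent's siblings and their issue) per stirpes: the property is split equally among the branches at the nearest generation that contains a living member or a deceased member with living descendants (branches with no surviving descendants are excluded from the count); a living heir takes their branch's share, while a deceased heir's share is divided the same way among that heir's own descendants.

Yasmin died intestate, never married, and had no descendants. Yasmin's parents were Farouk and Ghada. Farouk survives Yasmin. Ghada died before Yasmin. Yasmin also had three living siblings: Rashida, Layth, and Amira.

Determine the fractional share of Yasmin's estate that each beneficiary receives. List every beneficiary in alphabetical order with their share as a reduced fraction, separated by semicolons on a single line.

Only one parent, Farouk, survives, so Farouk takes the entire estate. The siblings take nothing because a surviving parent has priority.

Farouk 1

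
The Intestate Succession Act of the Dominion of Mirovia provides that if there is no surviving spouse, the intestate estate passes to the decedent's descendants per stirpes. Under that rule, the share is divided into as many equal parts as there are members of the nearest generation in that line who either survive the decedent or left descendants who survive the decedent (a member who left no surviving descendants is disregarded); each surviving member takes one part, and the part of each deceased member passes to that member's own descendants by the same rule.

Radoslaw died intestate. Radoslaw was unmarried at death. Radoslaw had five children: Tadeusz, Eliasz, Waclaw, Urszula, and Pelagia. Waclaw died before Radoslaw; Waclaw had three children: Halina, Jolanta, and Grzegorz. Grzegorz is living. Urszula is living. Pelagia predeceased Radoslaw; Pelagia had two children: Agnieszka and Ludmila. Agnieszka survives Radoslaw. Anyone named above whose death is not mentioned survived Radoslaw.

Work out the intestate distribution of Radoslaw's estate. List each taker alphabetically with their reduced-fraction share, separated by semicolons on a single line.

Agnieszka 1/10; Eliasz 1/5; Grzegorz 1/15; Halina 1/15; Jolanta 1/15; Ludmila 1/10; Tadeusz 1/5; Urszula 1/5

There is no surviving spouse, so the entire estate passes to Radoslaw's descendants per stirpes.
The estate is divided into 5 equal shares of 1/5 among Tadeusz, Eliasz, Waclaw, Urszula, Pelagia.
Tadeusz is living and takes 1/5.
Eliasz is living and takes 1/5.
Waclaw predeceased; the 1/5 allotted to Waclaw's branch passes to Waclaw's issue by representation.
The 1/5 is divided into 3 equal shares of 1/15 among Halina, Jolanta, Grzegorz.
Halina is living and takes 1/15.
Jolanta is living and takes 1/15.
Grzegorz is living and takes 1/15.
Urszula is living and takes 1/5.
Pelagia predeceased; the 1/5 allotted to Pelagia's branch passes to Pelagia's issue by representation.
The 1/5 is divided into 2 equal shares of 1/10 among Agnieszka, Ludmila.
Agnieszka is living and takes 1/10.
Ludmila is living and takes 1/10.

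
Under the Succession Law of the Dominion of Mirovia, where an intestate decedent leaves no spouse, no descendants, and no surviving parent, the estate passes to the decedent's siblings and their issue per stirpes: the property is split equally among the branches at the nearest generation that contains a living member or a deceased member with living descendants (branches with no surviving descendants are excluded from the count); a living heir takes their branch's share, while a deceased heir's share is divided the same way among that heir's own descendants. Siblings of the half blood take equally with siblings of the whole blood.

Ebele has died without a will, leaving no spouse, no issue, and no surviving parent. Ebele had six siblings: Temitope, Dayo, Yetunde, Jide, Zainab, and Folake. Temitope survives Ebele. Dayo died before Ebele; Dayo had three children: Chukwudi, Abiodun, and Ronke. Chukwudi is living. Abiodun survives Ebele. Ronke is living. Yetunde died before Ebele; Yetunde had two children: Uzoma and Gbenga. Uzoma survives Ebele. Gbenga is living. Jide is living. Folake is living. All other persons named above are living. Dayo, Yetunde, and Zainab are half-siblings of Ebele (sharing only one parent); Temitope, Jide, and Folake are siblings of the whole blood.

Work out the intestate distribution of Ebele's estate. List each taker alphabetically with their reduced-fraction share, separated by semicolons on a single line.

No spouse, descendants, or parent survives, so the estate passes to Ebele's siblings per stirpes.
Half-blood and whole-blood siblings take equally under the stated rule.
The estate is divided into 6 equal shares of 1/6 among Temitope, Dayo, Yetunde, Jide, Zainab, Folake.
Temitope is living and takes 1/6.
Dayo predeceased; the 1/6 allotted to Dayo's branch passes to Dayo's issue by representation.
The 1/6 is divided into 3 equal shares of 1/18 among Chukwudi, Abiodun, Ronke.
Chukwudi is living and takes 1/18.
Abiodun is living and takes 1/18.
Ronke is living and takes 1/18.
Yetunde predeceased; the 1/6 allotted to Yetunde's branch passes to Yetunde's issue by representation.
The 1/6 is divided into 2 equal shares of 1/12 among Uzoma, Gbenga.
Uzoma is living and takes 1/12.
Gbenga is living and takes 1/12.
Jide is living and takes 1/6.
Zainab is living and takes 1/6.
Folake is living and takes 1/6.

Abiodun 1/18; Chukwudi 1/18; Folake 1/6; Gbenga 1/12; Jide 1/6; Ronke 1/18; Temitope 1/6; Uzoma 1/12; Zainab 1/6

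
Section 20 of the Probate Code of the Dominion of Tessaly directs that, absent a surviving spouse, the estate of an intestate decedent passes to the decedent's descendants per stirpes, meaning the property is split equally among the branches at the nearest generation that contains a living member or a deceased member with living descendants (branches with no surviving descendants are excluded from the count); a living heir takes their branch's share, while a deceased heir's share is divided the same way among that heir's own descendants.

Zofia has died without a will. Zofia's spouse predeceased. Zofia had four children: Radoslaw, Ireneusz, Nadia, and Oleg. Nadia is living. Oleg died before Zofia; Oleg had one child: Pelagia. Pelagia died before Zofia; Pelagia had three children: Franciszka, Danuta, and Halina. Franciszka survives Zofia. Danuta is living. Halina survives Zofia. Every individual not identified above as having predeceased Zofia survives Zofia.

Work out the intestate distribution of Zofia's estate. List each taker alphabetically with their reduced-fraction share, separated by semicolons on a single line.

There is no surviving spouse, so the entire estate passes to Zofia's descendants per stirpes.
The estate is divided into 4 equal shares of 1/4 among Radoslaw, Ireneusz, Nadia, Oleg.
Radoslaw is living and takes 1/4.
Ireneusz is living and takes 1/4.
Nadia is living and takes 1/4.
Oleg predeceased; the 1/4 allotted to Oleg's branch passes to Oleg's issue by representation.
Pelagia's line is the sole branch at this level, so the full 1/4 passes to Pelagia's issue by representation.
The 1/4 is divided into 3 equal shares of 1/12 among Franciszka, Danuta, Halina.
Franciszka is living and takes 1/12.
Danuta is living and takes 1/12.
Halina is living and takes 1/12.

Danuta 1/12; Franciszka 1/12; Halina 1/12; Ireneusz 1/4; Nadia 1/4; Radoslaw 1/4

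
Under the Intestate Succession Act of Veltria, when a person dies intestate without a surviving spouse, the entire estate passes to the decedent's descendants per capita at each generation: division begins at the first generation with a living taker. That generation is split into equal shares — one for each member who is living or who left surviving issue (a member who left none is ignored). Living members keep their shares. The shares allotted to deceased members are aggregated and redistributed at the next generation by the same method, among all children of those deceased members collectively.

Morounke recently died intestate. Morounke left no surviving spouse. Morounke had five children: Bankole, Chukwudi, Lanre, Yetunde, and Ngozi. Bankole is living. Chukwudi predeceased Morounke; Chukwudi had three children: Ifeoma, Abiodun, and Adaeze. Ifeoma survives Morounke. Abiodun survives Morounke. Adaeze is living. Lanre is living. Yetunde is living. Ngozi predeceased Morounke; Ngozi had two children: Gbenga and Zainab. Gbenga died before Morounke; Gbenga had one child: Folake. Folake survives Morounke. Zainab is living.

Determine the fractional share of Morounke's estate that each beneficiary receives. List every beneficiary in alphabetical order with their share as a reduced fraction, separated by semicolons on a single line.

There is no surviving spouse, so the entire estate passes to Morounke's descendants per capita at each generation.
At generation 1 (Bankole, Chukwudi, Lanre, Yetunde, Ngozi) there are 5 shares of (1)/5 = 1/5 each.
Living: Bankole, Lanre, and Yetunde — each takes 1/5.
Deceased: Chukwudi and Ngozi. Their combined 2/5 is pooled and carried to generation 2.
At generation 2 (Ifeoma, Abiodun, Adaeze, Gbenga, Zainab) there are 5 shares of (2/5)/5 = 2/25 each.
Living: Ifeoma, Abiodun, Adaeze, and Zainab — each takes 2/25.
Deceased: Gbenga. That 2/25 share is carried to generation 3.
At generation 3 (Folake) there are 1 shares of (2/25)/1 = 2/25 each.
Living: Folake — each takes 2/25.

Abiodun 2/25; Adaeze 2/25; Bankole 1/5; Folake 2/25; Ifeoma 2/25; Lanre 1/5; Yetunde 1/5; Zainab 2/25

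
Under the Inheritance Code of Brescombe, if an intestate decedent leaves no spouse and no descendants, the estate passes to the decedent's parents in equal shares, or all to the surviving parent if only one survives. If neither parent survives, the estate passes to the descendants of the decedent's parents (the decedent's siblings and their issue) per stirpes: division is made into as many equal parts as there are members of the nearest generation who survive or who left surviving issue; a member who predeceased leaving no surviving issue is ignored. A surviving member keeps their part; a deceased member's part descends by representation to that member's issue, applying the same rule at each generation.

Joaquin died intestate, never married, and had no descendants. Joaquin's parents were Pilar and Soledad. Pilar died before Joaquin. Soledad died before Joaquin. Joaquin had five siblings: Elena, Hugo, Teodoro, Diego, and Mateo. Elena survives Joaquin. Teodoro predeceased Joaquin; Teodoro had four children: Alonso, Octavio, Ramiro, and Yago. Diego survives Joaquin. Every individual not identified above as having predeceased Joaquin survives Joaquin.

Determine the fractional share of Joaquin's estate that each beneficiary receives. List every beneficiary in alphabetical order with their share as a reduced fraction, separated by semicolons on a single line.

Alonso 1/20; Diego 1/5; Elena 1/5; Hugo 1/5; Mateo 1/5; Octavio 1/20; Ramiro 1/20; Yago 1/20

Neither parent survives and there are no descendants, so the estate passes to Joaquin's siblings and their issue per stirpes.
The estate is divided into 5 equal shares of 1/5 among Elena, Hugo, Teodoro, Diego, Mateo.
Elena is living and takes 1/5.
Hugo is living and takes 1/5.
Teodoro predeceased; the 1/5 allotted to Teodoro's branch passes to Teodoro's issue by representation.
The 1/5 is divided into 4 equal shares of 1/20 among Alonso, Octavio, Ramiro, Yago.
Alonso is living and takes 1/20.
Octavio is living and takes 1/20.
Ramiro is living and takes 1/20.
Yago is living and takes 1/20.
Diego is living and takes 1/5.
Mateo is living and takes 1/5.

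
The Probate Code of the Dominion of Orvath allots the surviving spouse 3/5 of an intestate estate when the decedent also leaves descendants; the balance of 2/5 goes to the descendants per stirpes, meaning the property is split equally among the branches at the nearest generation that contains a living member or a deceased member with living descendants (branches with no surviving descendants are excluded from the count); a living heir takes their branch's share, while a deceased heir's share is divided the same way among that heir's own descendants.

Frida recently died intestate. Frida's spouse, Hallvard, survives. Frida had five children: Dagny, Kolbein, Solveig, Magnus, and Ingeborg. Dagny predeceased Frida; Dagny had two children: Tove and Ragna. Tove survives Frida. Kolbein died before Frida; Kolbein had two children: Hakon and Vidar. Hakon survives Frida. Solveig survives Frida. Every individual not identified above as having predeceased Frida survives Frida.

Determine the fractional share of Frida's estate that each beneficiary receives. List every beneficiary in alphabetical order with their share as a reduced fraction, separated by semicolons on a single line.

Hakon 1/25; Hallvard 3/5; Ingeborg 2/25; Magnus 2/25; Ragna 1/25; Solveig 2/25; Tove 1/25; Vidar 1/25

Hallvard, as surviving spouse, takes 3/5.
The remaining 2/5 passes to Frida's descendants per stirpes.
The 2/5 is divided into 5 equal shares of 2/25 among Dagny, Kolbein, Solveig, Magnus, Ingeborg.
Dagny predeceased; the 2/25 allotted to Dagny's branch passes to Dagny's issue by representation.
The 2/25 is divided into 2 equal shares of 1/25 among Tove, Ragna.
Tove is living and takes 1/25.
Ragna is living and takes 1/25.
Kolbein predeceased; the 2/25 allotted to Kolbein's branch passes to Kolbein's issue by representation.
The 2/25 is divided into 2 equal shares of 1/25 among Hakon, Vidar.
Hakon is living and takes 1/25.
Vidar is living and takes 1/25.
Solveig is living and takes 2/25.
Magnus is living and takes 2/25.
Ingeborg is living and takes 2/25.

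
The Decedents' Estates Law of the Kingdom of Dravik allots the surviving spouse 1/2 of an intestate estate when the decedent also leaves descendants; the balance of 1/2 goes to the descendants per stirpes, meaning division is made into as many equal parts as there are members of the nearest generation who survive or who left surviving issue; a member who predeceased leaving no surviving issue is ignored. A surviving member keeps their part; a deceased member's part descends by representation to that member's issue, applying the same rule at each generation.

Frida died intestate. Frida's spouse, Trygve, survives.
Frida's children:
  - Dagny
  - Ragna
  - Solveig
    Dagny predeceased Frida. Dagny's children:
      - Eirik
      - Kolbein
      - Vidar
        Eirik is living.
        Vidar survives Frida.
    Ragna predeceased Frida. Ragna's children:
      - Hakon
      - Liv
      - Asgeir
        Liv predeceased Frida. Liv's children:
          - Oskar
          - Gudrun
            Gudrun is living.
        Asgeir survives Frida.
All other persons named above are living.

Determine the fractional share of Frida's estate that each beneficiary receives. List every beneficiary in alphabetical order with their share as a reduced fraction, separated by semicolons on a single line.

Trygve, as surviving spouse, takes 1/2.
The remaining 1/2 passes to Frida's descendants per stirpes.
The 1/2 is divided into 3 equal shares of 1/6 among Dagny, Ragna, Solveig.
Dagny predeceased; the 1/6 allotted to Dagny's branch passes to Dagny's issue by representation.
The 1/6 is divided into 3 equal shares of 1/18 among Eirik, Kolbein, Vidar.
Eirik is living and takes 1/18.
Kolbein is living and takes 1/18.
Vidar is living and takes 1/18.
Ragna predeceased; the 1/6 allotted to Ragna's branch passes to Ragna's issue by representation.
The 1/6 is divided into 3 equal shares of 1/18 among Hakon, Liv, Asgeir.
Hakon is living and takes 1/18.
Liv predeceased; the 1/18 allotted to Liv's branch passes to Liv's issue by representation.
The 1/18 is divided into 2 equal shares of 1/36 among Oskar, Gudrun.
Oskar is living and takes 1/36.
Gudrun is living and takes 1/36.
Asgeir is living and takes 1/18.
Solveig is living and takes 1/6.

Asgeir 1/18; Eirik 1/18; Gudrun 1/36; Hakon 1/18; Kolbein 1/18; Oskar 1/36; Solveig 1/6; Trygve 1/2; Vidar 1/18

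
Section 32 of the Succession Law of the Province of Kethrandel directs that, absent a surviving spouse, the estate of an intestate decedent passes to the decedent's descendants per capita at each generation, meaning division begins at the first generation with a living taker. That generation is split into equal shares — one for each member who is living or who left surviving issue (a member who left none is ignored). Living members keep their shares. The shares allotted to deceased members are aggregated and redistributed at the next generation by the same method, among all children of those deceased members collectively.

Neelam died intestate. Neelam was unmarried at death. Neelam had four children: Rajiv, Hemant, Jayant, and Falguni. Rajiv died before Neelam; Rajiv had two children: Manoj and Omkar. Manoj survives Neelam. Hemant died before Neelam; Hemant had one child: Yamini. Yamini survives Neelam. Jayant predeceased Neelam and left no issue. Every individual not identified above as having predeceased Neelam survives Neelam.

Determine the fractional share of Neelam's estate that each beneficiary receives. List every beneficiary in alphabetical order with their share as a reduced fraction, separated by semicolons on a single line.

Falguni 1/3; Manoj 2/9; Omkar 2/9; Yamini 2/9

There is no surviving spouse, so the entire estate passes to Neelam's descendants per capita at each generation.
At generation 1 (Rajiv, Hemant, Falguni) there are 3 shares of (1)/3 = 1/3 each.
Living: Falguni — each takes 1/3.
Deceased: Rajiv and Hemant. Their combined 2/3 is pooled and carried to generation 2.
At generation 2 (Manoj, Omkar, Yamini) there are 3 shares of (2/3)/3 = 2/9 each.
Living: Manoj, Omkar, and Yamini — each takes 2/9.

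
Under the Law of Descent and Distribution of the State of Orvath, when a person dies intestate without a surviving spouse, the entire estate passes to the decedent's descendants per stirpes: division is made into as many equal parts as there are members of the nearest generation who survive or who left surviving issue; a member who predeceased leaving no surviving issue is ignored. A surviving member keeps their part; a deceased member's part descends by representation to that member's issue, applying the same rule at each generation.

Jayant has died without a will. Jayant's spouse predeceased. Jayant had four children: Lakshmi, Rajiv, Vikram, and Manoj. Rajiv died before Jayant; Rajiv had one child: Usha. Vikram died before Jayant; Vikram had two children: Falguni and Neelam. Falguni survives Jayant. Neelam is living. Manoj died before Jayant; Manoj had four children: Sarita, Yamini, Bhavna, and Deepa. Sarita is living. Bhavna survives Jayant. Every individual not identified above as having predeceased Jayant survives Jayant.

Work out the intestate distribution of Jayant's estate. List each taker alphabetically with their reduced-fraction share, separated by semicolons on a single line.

There is no surviving spouse, so the entire estate passes to Jayant's descendants per stirpes.
The estate is divided into 4 equal shares of 1/4 among Lakshmi, Rajiv, Vikram, Manoj.
Lakshmi is living and takes 1/4.
Rajiv predeceased; the 1/4 allotted to Rajiv's branch passes to Rajiv's issue by representation.
Usha is the sole taker at this level and receives the full 1/4.
Vikram predeceased; the 1/4 allotted to Vikram's branch passes to Vikram's issue by representation.
The 1/4 is divided into 2 equal shares of 1/8 among Falguni, Neelam.
Falguni is living and takes 1/8.
Neelam is living and takes 1/8.
Manoj predeceased; the 1/4 allotted to Manoj's branch passes to Manoj's issue by representation.
The 1/4 is divided into 4 equal shares of 1/16 among Sarita, Yamini, Bhavna, Deepa.
Sarita is living and takes 1/16.
Yamini is living and takes 1/16.
Bhavna is living and takes 1/16.
Deepa is living and takes 1/16.

Bhavna 1/16; Deepa 1/16; Falguni 1/8; Lakshmi 1/4; Neelam 1/8; Sarita 1/16; Usha 1/4; Yamini 1/16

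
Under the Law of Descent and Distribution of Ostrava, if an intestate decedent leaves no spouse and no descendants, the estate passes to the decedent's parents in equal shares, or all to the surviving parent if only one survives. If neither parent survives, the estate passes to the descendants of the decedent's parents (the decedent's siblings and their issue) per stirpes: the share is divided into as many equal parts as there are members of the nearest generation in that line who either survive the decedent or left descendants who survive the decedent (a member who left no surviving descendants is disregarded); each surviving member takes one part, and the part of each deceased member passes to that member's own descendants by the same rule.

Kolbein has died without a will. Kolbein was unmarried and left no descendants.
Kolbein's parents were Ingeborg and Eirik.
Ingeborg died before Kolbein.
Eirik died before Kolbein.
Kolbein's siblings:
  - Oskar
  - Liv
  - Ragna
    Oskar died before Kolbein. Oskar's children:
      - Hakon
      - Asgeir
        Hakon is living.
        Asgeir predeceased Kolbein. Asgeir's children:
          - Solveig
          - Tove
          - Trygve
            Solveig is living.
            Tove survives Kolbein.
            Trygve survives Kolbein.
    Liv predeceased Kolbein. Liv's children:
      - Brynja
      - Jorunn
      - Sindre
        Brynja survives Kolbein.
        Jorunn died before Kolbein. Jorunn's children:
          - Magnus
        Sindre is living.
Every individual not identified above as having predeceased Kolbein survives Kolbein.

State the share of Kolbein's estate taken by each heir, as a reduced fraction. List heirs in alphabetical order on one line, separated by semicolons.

Neither parent survives and there are no descendants, so the estate passes to Kolbein's siblings and their issue per stirpes.
The estate is divided into 3 equal shares of 1/3 among Oskar, Liv, Ragna.
Oskar predeceased; the 1/3 allotted to Oskar's branch passes to Oskar's issue by representation.
The 1/3 is divided into 2 equal shares of 1/6 among Hakon, Asgeir.
Hakon is living and takes 1/6.
Asgeir predeceased; the 1/6 allotted to Asgeir's branch passes to Asgeir's issue by representation.
The 1/6 is divided into 3 equal shares of 1/18 among Solveig, Tove, Trygve.
Solveig is living and takes 1/18.
Tove is living and takes 1/18.
Trygve is living and takes 1/18.
Liv predeceased; the 1/3 allotted to Liv's branch passes to Liv's issue by representation.
The 1/3 is divided into 3 equal shares of 1/9 among Brynja, Jorunn, Sindre.
Brynja is living and takes 1/9.
Jorunn predeceased; the 1/9 allotted to Jorunn's branch passes to Jorunn's issue by representation.
Magnus is the sole taker at this level and receives the full 1/9.
Sindre is living and takes 1/9.
Ragna is living and takes 1/3.

Brynja 1/9; Hakon 1/6; Magnus 1/9; Ragna 1/3; Sindre 1/9; Solveig 1/18; Tove 1/18; Trygve 1/18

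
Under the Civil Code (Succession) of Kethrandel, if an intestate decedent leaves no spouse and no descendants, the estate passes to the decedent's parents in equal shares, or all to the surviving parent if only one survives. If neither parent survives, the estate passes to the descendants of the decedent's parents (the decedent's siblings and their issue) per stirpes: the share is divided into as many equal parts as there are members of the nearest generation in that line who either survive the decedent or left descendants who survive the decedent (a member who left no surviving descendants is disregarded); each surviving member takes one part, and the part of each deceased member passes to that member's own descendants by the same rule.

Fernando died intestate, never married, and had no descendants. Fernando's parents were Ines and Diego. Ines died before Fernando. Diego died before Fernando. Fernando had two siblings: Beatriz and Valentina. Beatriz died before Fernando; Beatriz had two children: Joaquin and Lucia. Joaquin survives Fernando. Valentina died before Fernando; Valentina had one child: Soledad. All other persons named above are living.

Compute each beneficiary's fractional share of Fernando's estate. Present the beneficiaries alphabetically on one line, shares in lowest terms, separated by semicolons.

Joaquin 1/4; Lucia 1/4; Soledad 1/2

Neither parent survives and there are no descendants, so the estate passes to Fernando's siblings and their issue per stirpes.
The estate is divided into 2 equal shares of 1/2 among Beatriz, Valentina.
Beatriz predeceased; the 1/2 allotted to Beatriz's branch passes to Beatriz's issue by representation.
The 1/2 is divided into 2 equal shares of 1/4 among Joaquin, Lucia.
Joaquin is living and takes 1/4.
Lucia is living and takes 1/4.
Valentina predeceased; the 1/2 allotted to Valentina's branch passes to Valentina's issue by representation.
Soledad is the sole taker at this level and receives the full 1/2.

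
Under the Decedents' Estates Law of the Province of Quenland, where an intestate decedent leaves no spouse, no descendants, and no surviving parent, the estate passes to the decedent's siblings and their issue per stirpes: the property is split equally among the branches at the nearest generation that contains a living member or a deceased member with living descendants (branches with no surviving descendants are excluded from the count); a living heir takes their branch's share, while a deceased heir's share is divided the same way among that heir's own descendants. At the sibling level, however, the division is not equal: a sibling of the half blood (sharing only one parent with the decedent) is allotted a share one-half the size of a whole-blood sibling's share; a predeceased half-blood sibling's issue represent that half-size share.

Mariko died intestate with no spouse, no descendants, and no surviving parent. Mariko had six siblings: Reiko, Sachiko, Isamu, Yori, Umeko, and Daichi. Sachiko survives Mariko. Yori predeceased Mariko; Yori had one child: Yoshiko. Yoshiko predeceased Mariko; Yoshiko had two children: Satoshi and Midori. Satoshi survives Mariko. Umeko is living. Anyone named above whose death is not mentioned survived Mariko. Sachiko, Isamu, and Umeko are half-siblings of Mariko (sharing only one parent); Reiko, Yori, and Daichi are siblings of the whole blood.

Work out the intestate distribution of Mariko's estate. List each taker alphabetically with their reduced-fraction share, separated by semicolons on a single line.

No spouse, descendants, or parent survives, so the estate passes to Mariko's siblings per stirpes.
Half-blood siblings count for one-half the weight of whole-blood siblings at the initial division.
Dividing 1 in proportion to weights (total weight 9/2): Reiko (weight 1) → 2/9; Sachiko (weight 1/2) → 1/9; Isamu (weight 1/2) → 1/9; Yori (weight 1) → 2/9; Umeko (weight 1/2) → 1/9; Daichi (weight 1) → 2/9.
Reiko is living and takes 2/9.
Sachiko is living and takes 1/9.
Isamu is living and takes 1/9.
Yori predeceased; the 2/9 allotted to Yori's branch passes to Yori's issue by representation.
Yoshiko's line is the sole branch at this level, so the full 2/9 passes to Yoshiko's issue by representation.
The 2/9 is divided into 2 equal shares of 1/9 among Satoshi, Midori.
Satoshi is living and takes 1/9.
Midori is living and takes 1/9.
Umeko is living and takes 1/9.
Daichi is living and takes 2/9.

Daichi 2/9; Isamu 1/9; Midori 1/9; Reiko 2/9; Sachiko 1/9; Satoshi 1/9; Umeko 1/9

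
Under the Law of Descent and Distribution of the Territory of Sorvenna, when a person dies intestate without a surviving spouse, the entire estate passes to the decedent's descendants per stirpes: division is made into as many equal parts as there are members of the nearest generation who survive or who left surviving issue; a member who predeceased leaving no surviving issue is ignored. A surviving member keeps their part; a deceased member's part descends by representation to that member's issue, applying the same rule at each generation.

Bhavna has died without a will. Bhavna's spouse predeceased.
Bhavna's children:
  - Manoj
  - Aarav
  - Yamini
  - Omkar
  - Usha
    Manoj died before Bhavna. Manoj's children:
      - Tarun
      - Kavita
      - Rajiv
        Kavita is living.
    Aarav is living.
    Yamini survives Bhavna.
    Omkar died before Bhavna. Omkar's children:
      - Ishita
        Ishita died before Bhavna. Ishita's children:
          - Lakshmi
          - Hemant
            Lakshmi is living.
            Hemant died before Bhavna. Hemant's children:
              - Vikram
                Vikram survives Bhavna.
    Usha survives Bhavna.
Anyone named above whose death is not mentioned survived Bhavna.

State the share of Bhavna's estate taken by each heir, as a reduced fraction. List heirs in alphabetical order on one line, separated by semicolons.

There is no surviving spouse, so the entire estate passes to Bhavna's descendants per stirpes.
The estate is divided into 5 equal shares of 1/5 among Manoj, Aarav, Yamini, Omkar, Usha.
Manoj predeceased; the 1/5 allotted to Manoj's branch passes to Manoj's issue by representation.
The 1/5 is divided into 3 equal shares of 1/15 among Tarun, Kavita, Rajiv.
Tarun is living and takes 1/15.
Kavita is living and takes 1/15.
Rajiv is living and takes 1/15.
Aarav is living and takes 1/5.
Yamini is living and takes 1/5.
Omkar predeceased; the 1/5 allotted to Omkar's branch passes to Omkar's issue by representation.
Ishita's line is the sole branch at this level, so the full 1/5 passes to Ishita's issue by representation.
The 1/5 is divided into 2 equal shares of 1/10 among Lakshmi, Hemant.
Lakshmi is living and takes 1/10.
Hemant predeceased; the 1/10 allotted to Hemant's branch passes to Hemant's issue by representation.
Vikram is the sole taker at this level and receives the full 1/10.
Usha is living and takes 1/5.

Aarav 1/5; Kavita 1/15; Lakshmi 1/10; Rajiv 1/15; Tarun 1/15; Usha 1/5; Vikram 1/10; Yamini 1/5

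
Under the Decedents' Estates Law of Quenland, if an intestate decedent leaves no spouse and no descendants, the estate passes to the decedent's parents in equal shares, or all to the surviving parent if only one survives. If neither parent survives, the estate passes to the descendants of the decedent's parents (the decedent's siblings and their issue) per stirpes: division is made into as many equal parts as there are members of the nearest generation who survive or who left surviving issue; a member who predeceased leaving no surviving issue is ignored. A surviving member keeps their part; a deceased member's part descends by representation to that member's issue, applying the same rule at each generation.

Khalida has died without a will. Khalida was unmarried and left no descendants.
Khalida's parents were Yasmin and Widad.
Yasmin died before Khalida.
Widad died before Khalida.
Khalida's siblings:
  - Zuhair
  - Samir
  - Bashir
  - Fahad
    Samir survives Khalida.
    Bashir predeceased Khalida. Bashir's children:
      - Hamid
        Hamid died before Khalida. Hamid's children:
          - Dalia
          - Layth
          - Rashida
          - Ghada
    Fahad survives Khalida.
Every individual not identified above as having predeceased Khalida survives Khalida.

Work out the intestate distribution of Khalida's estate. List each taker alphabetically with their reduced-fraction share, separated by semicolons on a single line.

Neither parent survives and there are no descendants, so the estate passes to Khalida's siblings and their issue per stirpes.
The estate is divided into 4 equal shares of 1/4 among Zuhair, Samir, Bashir, Fahad.
Zuhair is living and takes 1/4.
Samir is living and takes 1/4.
Bashir predeceased; the 1/4 allotted to Bashir's branch passes to Bashir's issue by representation.
Hamid's line is the sole branch at this level, so the full 1/4 passes to Hamid's issue by representation.
The 1/4 is divided into 4 equal shares of 1/16 among Dalia, Layth, Rashida, Ghada.
Dalia is living and takes 1/16.
Layth is living and takes 1/16.
Rashida is living and takes 1/16.
Ghada is living and takes 1/16.
Fahad is living and takes 1/4.

Dalia 1/16; Fahad 1/4; Ghada 1/16; Layth 1/16; Rashida 1/16; Samir 1/4; Zuhair 1/4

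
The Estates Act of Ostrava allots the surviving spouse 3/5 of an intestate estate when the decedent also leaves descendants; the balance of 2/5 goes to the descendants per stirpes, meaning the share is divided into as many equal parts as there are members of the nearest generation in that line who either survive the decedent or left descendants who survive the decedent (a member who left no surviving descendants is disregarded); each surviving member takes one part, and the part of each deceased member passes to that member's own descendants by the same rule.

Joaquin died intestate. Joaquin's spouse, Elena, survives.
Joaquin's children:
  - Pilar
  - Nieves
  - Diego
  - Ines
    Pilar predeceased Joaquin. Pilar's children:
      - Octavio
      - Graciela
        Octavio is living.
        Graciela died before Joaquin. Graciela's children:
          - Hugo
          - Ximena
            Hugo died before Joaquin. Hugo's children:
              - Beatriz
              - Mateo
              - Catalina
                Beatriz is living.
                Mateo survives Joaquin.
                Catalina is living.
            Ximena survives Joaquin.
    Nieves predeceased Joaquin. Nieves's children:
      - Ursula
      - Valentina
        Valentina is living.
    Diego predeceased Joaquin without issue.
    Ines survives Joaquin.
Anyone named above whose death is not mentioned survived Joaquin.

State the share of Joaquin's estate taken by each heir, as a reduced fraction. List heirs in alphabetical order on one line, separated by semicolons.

Beatriz 1/90; Catalina 1/90; Elena 3/5; Ines 2/15; Mateo 1/90; Octavio 1/15; Ursula 1/15; Valentina 1/15; Ximena 1/30

Elena, as surviving spouse, takes 3/5.
The remaining 2/5 passes to Joaquin's descendants per stirpes.
Diego left no surviving issue, so that branch lapses and is disregarded.
The 2/5 is divided into 3 equal shares of 2/15 among Pilar, Nieves, Ines.
Pilar predeceased; the 2/15 allotted to Pilar's branch passes to Pilar's issue by representation.
The 2/15 is divided into 2 equal shares of 1/15 among Octavio, Graciela.
Octavio is living and takes 1/15.
Graciela predeceased; the 1/15 allotted to Graciela's branch passes to Graciela's issue by representation.
The 1/15 is divided into 2 equal shares of 1/30 among Hugo, Ximena.
Hugo predeceased; the 1/30 allotted to Hugo's branch passes to Hugo's issue by representation.
The 1/30 is divided into 3 equal shares of 1/90 among Beatriz, Mateo, Catalina.
Beatriz is living and takes 1/90.
Mateo is living and takes 1/90.
Catalina is living and takes 1/90.
Ximena is living and takes 1/30.
Nieves predeceased; the 2/15 allotted to Nieves's branch passes to Nieves's issue by representation.
The 2/15 is divided into 2 equal shares of 1/15 among Ursula, Valentina.
Ursula is living and takes 1/15.
Valentina is living and takes 1/15.
Ines is living and takes 2/15.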